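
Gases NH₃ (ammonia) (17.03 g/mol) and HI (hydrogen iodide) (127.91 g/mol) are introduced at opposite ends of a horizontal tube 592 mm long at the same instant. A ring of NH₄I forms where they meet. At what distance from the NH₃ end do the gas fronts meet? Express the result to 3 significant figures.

434 mm

Graham's law gives d_NH₃/d_HI = rate_NH₃/rate_HI = √(M_HI/M_NH₃) = √(127.91/17.03) = 2.741.
With d_NH₃ + d_HI = 592 mm, d_HI = 592/(1 + 2.741) = 158.3 mm.
d_NH₃ = 592 − 158.3 = 434 mm.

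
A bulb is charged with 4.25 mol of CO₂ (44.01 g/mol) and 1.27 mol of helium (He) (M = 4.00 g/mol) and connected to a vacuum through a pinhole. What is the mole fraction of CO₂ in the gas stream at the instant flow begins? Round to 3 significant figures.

Effusion rate of each component ∝ n_i/√M_i (partial pressure × 1/√M).
x_CO₂(eff) = (n_CO₂/√M_CO₂) / (n_CO₂/√M_CO₂ + n_He/√M_He)
= (4.25/√44.01) / (4.25/√44.01 + 1.27/√4.00) = 0.6406/(0.6406 + 0.6350) = 0.502.

0.502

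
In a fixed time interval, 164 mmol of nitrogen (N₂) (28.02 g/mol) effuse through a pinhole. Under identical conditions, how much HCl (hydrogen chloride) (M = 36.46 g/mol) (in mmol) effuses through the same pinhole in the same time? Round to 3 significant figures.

144 mmol

Graham's law gives rate_HCl/rate_N₂ = √(M_N₂/M_HCl) = √(28.02/36.46) = √0.7685 = 0.8766.
So the amount for HCl is 164 × 0.8766 = 144 mmol.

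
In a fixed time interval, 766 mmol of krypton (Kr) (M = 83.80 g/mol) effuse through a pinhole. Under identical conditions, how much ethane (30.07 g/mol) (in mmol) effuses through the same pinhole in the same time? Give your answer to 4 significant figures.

1279 mmol

By Graham's law, rate_C₂H₆/rate_Kr = √(M_Kr/M_C₂H₆) = √(83.80/30.07) = √2.787 = 1.669.
So the amount for C₂H₆ is 766 × 1.669 = 1279 mmol.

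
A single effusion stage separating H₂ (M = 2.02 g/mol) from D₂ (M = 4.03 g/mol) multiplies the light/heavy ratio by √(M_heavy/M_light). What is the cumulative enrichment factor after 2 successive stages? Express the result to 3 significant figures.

2.00

The single-stage factor is √(M_heavy/M_light), so 2 stages give [√(4.03/2.02)]^2 = (4.03/2.02)^(2/2).
= 1.99505^1 = 2.00.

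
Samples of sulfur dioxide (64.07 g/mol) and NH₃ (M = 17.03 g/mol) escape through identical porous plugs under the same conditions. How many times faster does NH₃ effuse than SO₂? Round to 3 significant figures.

1.94

From Graham's law, rate_NH₃/rate_SO₂ = √(M_SO₂/M_NH₃) = √(64.07/17.03) = √3.762 = 1.94.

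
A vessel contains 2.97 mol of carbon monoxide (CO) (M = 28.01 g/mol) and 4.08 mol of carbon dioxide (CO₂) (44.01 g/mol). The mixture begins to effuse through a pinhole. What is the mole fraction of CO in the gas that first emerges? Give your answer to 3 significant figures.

Each component's effusion rate ∝ (its partial pressure)·(1/√M) ∝ n_i/√M_i.
Mole fraction of CO in the effusate = (n_CO/√M_CO) / (n_CO/√M_CO + n_CO₂/√M_CO₂)
= (2.97/√28.01) / (2.97/√28.01 + 4.08/√44.01) = 0.5612/(0.5612 + 0.6150) = 0.477.

0.477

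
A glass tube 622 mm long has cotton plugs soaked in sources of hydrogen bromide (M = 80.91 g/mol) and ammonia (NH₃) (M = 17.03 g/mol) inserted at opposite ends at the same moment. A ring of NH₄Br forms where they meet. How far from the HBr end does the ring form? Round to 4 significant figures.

In equal time, each gas travels a distance ∝ its rate ∝ 1/√M, so d_HBr/d_NH₃ = √(M_NH₃/M_HBr) = √(17.03/80.91) = 0.4588.
With d_HBr + d_NH₃ = 622 mm, d_NH₃ = 622/(1 + 0.4588) = 426.4 mm.
d_HBr = 622 − 426.4 = 195.6 mm.

195.6 mm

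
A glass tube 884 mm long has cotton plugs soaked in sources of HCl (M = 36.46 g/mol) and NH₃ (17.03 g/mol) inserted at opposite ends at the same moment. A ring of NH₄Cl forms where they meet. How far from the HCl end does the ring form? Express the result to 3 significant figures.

359 mm

In equal time, each gas travels a distance ∝ its rate ∝ 1/√M, so d_HCl/d_NH₃ = √(M_NH₃/M_HCl) = √(17.03/36.46) = 0.6834.
With d_HCl + d_NH₃ = 884 mm, d_NH₃ = 884/(1 + 0.6834) = 525.1 mm.
d_HCl = 884 − 525.1 = 359 mm.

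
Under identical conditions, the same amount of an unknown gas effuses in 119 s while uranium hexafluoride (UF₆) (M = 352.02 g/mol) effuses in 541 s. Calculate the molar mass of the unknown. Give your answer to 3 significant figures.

Since effusion rate ∝ 1/√M, t_X/t_UF₆ = √(M_X/M_UF₆).
119/541 = 0.2200 = √(M_X/352.02)
M_X = 352.02 × 0.2200² = 352.02 × 0.04838 = 17.0 g/mol

17.0 g/mol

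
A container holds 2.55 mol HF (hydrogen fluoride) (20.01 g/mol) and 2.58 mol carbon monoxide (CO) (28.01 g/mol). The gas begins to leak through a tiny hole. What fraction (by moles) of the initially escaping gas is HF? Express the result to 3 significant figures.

0.539

Effusion rate of each component ∝ n_i/√M_i (partial pressure × 1/√M).
So x_HF in the escaping gas = (n_HF/√M_HF) / Σ(n_i/√M_i)
= (2.55/√20.01) / (2.55/√20.01 + 2.58/√28.01) = 0.5701/(0.5701 + 0.4875) = 0.539.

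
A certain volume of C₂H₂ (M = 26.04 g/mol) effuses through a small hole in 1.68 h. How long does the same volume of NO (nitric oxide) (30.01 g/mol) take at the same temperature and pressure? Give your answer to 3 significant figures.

1.80 h

Since effusion rate ∝ 1/√M, t_NO/t_C₂H₂ = √(M_NO/M_C₂H₂) = √(30.01/26.04) = √1.152 = 1.074.
So the time for NO is 1.68 × 1.074 = 1.80 h.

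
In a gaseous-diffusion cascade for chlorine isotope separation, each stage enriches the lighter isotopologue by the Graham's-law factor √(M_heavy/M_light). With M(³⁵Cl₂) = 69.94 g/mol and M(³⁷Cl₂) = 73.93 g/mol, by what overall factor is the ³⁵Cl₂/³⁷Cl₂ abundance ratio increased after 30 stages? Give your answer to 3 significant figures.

The single-stage factor is √(M_heavy/M_light), so 30 stages give [√(73.93/69.94)]^30 = (73.93/69.94)^(30/2).
= 1.05705^15 = 2.30.

2.30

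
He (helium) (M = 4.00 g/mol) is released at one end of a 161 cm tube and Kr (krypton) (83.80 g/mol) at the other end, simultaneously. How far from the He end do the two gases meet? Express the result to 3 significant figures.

In equal time, each gas travels a distance ∝ its rate ∝ 1/√M, so d_He/d_Kr = √(M_Kr/M_He) = √(83.80/4.00) = 4.577.
With d_He + d_Kr = 161 cm, d_Kr = 161/(1 + 4.577) = 28.87 cm.
d_He = 161 − 28.87 = 132 cm.

132 cm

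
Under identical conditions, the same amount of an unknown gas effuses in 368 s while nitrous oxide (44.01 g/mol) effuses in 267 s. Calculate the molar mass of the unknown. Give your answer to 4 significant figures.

83.60 g/mol

From Graham's law, t_X/t_N₂O = √(M_X/M_N₂O).
368/267 = 1.378 = √(M_X/44.01)
M_X = 44.01 × 1.378² = 44.01 × 1.900 = 83.60 g/mol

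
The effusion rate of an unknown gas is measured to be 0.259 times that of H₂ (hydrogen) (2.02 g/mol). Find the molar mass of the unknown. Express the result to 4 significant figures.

30.11 g/mol

Using Graham's law: rate_X/rate_H₂ = √(M_H₂/M_X).
0.259 = √(2.02/M_X)
M_X = 2.02 / 0.259² = 2.02 / 0.06708 = 30.11 g/mol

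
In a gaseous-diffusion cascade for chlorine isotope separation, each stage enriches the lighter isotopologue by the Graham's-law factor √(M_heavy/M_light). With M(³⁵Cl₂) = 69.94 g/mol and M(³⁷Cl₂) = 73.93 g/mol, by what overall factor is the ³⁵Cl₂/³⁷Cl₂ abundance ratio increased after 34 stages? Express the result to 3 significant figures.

Overall factor = α^34 with α = √(73.93/69.94), i.e. (73.93/69.94)^(34/2).
= 1.05705^17 = 2.57.

2.57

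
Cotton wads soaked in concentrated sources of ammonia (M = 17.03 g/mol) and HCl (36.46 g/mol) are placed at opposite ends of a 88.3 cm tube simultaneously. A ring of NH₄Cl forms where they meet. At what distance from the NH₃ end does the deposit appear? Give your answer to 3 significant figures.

52.5 cm

The fronts meet when d_NH₃ + d_HCl = L with d_NH₃/d_HCl = √(M_HCl/M_NH₃) (Graham's law). Here √(M_HCl/M_NH₃) = √(36.46/17.03) = 1.463.
With d_NH₃ + d_HCl = 88.3 cm, d_HCl = 88.3/(1 + 1.463) = 35.85 cm.
d_NH₃ = 88.3 − 35.85 = 52.5 cm.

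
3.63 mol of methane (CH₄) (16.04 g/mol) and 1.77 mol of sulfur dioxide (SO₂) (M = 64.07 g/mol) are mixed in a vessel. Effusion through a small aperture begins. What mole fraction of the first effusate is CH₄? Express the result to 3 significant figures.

Effusion rate of each component ∝ n_i/√M_i (partial pressure × 1/√M).
Mole fraction of CH₄ in the effusate = (n_CH₄/√M_CH₄) / (n_CH₄/√M_CH₄ + n_SO₂/√M_SO₂)
= (3.63/√16.04) / (3.63/√16.04 + 1.77/√64.07) = 0.9064/(0.9064 + 0.2211) = 0.804.

0.804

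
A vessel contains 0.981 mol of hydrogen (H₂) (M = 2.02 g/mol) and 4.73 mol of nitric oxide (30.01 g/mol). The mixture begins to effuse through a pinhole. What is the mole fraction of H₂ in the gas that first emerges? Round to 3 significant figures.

0.444

Effusion rate of each component ∝ n_i/√M_i (partial pressure × 1/√M).
Mole fraction of H₂ in the effusate = (n_H₂/√M_H₂) / (n_H₂/√M_H₂ + n_NO/√M_NO)
= (0.981/√2.02) / (0.981/√2.02 + 4.73/√30.01) = 0.6902/(0.6902 + 0.8634) = 0.444.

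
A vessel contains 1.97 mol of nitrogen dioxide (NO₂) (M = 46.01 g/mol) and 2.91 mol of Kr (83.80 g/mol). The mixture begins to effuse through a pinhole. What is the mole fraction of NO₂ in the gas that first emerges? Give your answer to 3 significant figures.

Rate_i ∝ x_i/√M_i (Graham's law weighted by mole fraction), so the effusate composition follows n_i/√M_i.
Mole fraction of NO₂ in the effusate = (n_NO₂/√M_NO₂) / (n_NO₂/√M_NO₂ + n_Kr/√M_Kr)
= (1.97/√46.01) / (1.97/√46.01 + 2.91/√83.80) = 0.2904/(0.2904 + 0.3179) = 0.477.

0.477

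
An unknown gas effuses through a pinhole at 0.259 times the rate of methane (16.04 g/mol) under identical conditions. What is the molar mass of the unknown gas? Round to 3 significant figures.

239 g/mol

Graham's law gives rate_X/rate_CH₄ = √(M_CH₄/M_X).
0.259 = √(16.04/M_X)
M_X = 16.04 / 0.259² = 16.04 / 0.06708 = 239 g/mol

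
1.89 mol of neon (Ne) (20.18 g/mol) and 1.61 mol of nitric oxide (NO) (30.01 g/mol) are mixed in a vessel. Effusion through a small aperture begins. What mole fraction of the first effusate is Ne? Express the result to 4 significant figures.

The effusion rate of species i is ∝ p_i/√M_i ∝ n_i/√M_i.
x_Ne(eff) = (n_Ne/√M_Ne) / (n_Ne/√M_Ne + n_NO/√M_NO)
= (1.89/√20.18) / (1.89/√20.18 + 1.61/√30.01) = 0.4207/(0.4207 + 0.2939) = 0.5887.

0.5887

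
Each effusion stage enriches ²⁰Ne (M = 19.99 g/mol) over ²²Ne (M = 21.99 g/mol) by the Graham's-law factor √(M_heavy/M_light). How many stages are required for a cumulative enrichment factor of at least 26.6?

69

Per stage α = (21.99/19.99)^(1/2) = 1.10005^0.5, giving ln α = 0.04768.
Need α^N ≥ 26.6 ⇒ N ≥ ln(26.6) / ln α = 3.281 / 0.04768 = 68.81.
So at least 69 stages are needed.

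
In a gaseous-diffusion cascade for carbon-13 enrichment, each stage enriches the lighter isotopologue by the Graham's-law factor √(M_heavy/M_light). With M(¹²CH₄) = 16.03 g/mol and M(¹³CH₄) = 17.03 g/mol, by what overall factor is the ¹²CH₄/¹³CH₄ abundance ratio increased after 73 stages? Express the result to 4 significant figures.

Each stage multiplies the ratio by α = √(17.03/16.03), so after 73 stages the overall factor is α^73 = (17.03/16.03)^(73/2).
= 1.06238^(73/2) = 9.105.

9.105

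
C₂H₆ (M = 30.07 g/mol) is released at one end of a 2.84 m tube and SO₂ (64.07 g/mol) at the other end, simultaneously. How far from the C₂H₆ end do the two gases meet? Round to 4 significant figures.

1.685 m

In equal time, each gas travels a distance ∝ its rate ∝ 1/√M, so d_C₂H₆/d_SO₂ = √(M_SO₂/M_C₂H₆) = √(64.07/30.07) = 1.460.
With d_C₂H₆ + d_SO₂ = 2.84 m, d_SO₂ = 2.84/(1 + 1.460) = 1.155 m.
d_C₂H₆ = 2.84 − 1.155 = 1.685 m.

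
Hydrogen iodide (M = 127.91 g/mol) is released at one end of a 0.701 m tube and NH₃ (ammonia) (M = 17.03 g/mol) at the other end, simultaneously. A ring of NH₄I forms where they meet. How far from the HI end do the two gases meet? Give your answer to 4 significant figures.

0.1874 m

In equal time, each gas travels a distance ∝ its rate ∝ 1/√M, so d_HI/d_NH₃ = √(M_NH₃/M_HI) = √(17.03/127.91) = 0.3649.
With d_HI + d_NH₃ = 0.701 m, d_NH₃ = 0.701/(1 + 0.3649) = 0.5136 m.
d_HI = 0.701 − 0.5136 = 0.1874 m.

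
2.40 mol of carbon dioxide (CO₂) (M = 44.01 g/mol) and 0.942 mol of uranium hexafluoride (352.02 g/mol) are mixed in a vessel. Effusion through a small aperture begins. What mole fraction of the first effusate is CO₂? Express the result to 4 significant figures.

0.8781

The effusion rate of species i is ∝ p_i/√M_i ∝ n_i/√M_i.
So x_CO₂ in the escaping gas = (n_CO₂/√M_CO₂) / Σ(n_i/√M_i)
= (2.40/√44.01) / (2.40/√44.01 + 0.942/√352.02) = 0.3618/(0.3618 + 0.05021) = 0.8781.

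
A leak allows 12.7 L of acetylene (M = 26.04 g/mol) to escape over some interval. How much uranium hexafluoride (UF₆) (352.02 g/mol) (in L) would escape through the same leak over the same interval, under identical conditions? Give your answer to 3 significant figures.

From Graham's law, rate_UF₆/rate_C₂H₂ = √(M_C₂H₂/M_UF₆) = √(26.04/352.02) = √0.07397 = 0.2720.
So the volume for UF₆ is 12.7 × 0.2720 = 3.45 L.

3.45 L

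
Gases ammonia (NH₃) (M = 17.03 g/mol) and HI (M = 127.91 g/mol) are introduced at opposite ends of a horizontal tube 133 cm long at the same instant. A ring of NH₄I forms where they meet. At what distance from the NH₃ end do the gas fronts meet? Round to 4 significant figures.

97.44 cm

The fronts meet when d_NH₃ + d_HI = L with d_NH₃/d_HI = √(M_HI/M_NH₃) (Graham's law). Here √(M_HI/M_NH₃) = √(127.91/17.03) = 2.741.
With d_NH₃ + d_HI = 133 cm, d_HI = 133/(1 + 2.741) = 35.56 cm.
d_NH₃ = 133 − 35.56 = 97.44 cm.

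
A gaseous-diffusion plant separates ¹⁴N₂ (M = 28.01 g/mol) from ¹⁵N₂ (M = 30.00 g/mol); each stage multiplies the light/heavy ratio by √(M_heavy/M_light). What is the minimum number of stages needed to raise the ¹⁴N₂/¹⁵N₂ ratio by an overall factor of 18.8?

With α = √(30.00/28.01) per stage, ln α = ½ ln(1.07105) = 0.03432.
Need α^N ≥ 18.8 ⇒ N ≥ ln(18.8) / ln α = 2.934 / 0.03432 = 85.49.
So at least 86 stages are needed.

86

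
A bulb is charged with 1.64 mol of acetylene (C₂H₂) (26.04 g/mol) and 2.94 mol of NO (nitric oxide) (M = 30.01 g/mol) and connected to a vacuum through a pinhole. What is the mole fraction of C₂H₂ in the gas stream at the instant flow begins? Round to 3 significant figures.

Effusion rate of each component ∝ n_i/√M_i (partial pressure × 1/√M).
Mole fraction of C₂H₂ in the effusate = (n_C₂H₂/√M_C₂H₂) / (n_C₂H₂/√M_C₂H₂ + n_NO/√M_NO)
= (1.64/√26.04) / (1.64/√26.04 + 2.94/√30.01) = 0.3214/(0.3214 + 0.5367) = 0.375.

0.375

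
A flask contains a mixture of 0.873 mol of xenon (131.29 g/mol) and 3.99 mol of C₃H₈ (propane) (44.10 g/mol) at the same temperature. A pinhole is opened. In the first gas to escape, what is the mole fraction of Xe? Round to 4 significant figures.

0.1125

Effusion rate of each component ∝ n_i/√M_i (partial pressure × 1/√M).
So x_Xe in the escaping gas = (n_Xe/√M_Xe) / Σ(n_i/√M_i)
= (0.873/√131.29) / (0.873/√131.29 + 3.99/√44.10) = 0.07619/(0.07619 + 0.6008) = 0.1125.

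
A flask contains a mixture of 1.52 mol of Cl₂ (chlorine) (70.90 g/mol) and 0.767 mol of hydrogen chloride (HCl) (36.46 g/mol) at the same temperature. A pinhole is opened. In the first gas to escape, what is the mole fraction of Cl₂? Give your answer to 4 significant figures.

Each component's effusion rate ∝ (its partial pressure)·(1/√M) ∝ n_i/√M_i.
So x_Cl₂ in the escaping gas = (n_Cl₂/√M_Cl₂) / Σ(n_i/√M_i)
= (1.52/√70.90) / (1.52/√70.90 + 0.767/√36.46) = 0.1805/(0.1805 + 0.1270) = 0.5870.

0.5870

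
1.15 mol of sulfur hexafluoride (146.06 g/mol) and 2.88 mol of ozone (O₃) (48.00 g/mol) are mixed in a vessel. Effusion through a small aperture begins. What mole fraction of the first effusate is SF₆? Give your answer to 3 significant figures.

0.186

Each component's effusion rate ∝ (its partial pressure)·(1/√M) ∝ n_i/√M_i.
x_SF₆(eff) = (n_SF₆/√M_SF₆) / (n_SF₆/√M_SF₆ + n_O₃/√M_O₃)
= (1.15/√146.06) / (1.15/√146.06 + 2.88/√48.00) = 0.09516/(0.09516 + 0.4157) = 0.186.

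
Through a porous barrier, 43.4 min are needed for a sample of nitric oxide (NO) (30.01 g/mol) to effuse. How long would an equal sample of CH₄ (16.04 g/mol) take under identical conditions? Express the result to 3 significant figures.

Since effusion rate ∝ 1/√M, t_CH₄/t_NO = √(M_CH₄/M_NO) = √(16.04/30.01) = √0.5345 = 0.7311.
So the time for CH₄ is 43.4 × 0.7311 = 31.7 min.

31.7 min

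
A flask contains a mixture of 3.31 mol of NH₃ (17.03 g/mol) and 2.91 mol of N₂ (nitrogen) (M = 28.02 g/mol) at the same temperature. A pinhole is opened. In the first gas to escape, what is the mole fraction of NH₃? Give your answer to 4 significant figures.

Effusion rate of each component ∝ n_i/√M_i (partial pressure × 1/√M).
Mole fraction of NH₃ in the effusate = (n_NH₃/√M_NH₃) / (n_NH₃/√M_NH₃ + n_N₂/√M_N₂)
= (3.31/√17.03) / (3.31/√17.03 + 2.91/√28.02) = 0.8021/(0.8021 + 0.5497) = 0.5933.

0.5933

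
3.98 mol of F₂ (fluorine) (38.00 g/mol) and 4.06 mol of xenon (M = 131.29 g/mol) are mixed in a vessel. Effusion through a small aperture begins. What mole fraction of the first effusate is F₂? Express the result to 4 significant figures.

Effusion rate of each component ∝ n_i/√M_i (partial pressure × 1/√M).
So x_F₂ in the escaping gas = (n_F₂/√M_F₂) / Σ(n_i/√M_i)
= (3.98/√38.00) / (3.98/√38.00 + 4.06/√131.29) = 0.6456/(0.6456 + 0.3543) = 0.6457.

0.6457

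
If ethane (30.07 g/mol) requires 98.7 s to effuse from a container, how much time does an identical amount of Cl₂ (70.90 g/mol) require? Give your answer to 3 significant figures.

From Graham's law, t_Cl₂/t_C₂H₆ = √(M_Cl₂/M_C₂H₆) = √(70.90/30.07) = √2.358 = 1.536.
So the time for Cl₂ is 98.7 × 1.536 = 152 s.

152 s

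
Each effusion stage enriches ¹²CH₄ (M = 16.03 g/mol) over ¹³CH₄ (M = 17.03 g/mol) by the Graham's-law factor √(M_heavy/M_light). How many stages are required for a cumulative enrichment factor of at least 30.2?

Single-stage factor α = √(17.03/16.03), so ln α = ½ ln(1.06238) = 0.03026.
Need α^N ≥ 30.2 ⇒ N ≥ ln(30.2) / ln α = 3.408 / 0.03026 = 112.63.
So at least 113 stages are needed.

113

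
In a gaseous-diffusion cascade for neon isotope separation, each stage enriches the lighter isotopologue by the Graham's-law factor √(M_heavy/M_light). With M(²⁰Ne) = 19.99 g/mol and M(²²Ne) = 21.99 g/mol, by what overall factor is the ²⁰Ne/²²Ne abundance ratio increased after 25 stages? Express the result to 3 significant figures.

After 25 stages the ratio has grown by (√(21.99/19.99))^25 = (21.99/19.99)^(25/2).
= 1.10005^(25/2) = 3.29.

3.29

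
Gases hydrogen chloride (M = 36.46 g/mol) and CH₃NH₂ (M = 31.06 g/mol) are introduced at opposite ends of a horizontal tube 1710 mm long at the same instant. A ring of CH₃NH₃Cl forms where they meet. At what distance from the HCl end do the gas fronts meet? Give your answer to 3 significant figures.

821 mm

Graham's law gives d_HCl/d_CH₃NH₂ = rate_HCl/rate_CH₃NH₂ = √(M_CH₃NH₂/M_HCl) = √(31.06/36.46) = 0.9230.
With d_HCl + d_CH₃NH₂ = 1710 mm, d_CH₃NH₂ = 1710/(1 + 0.9230) = 889.2 mm.
d_HCl = 1710 − 889.2 = 821 mm.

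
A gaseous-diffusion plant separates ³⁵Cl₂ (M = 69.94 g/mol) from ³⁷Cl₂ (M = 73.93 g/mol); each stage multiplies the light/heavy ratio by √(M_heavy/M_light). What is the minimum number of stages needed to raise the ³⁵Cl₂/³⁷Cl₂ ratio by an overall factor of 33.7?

Per stage α = (73.93/69.94)^(1/2) = 1.05705^0.5, giving ln α = 0.02774.
Need α^N ≥ 33.7 ⇒ N ≥ ln(33.7) / ln α = 3.517 / 0.02774 = 126.80.
Minimum whole number of stages: N = 127.

127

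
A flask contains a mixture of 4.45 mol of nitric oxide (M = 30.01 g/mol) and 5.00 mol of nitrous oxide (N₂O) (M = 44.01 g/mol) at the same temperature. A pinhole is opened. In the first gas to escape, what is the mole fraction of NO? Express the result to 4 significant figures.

Rate_i ∝ x_i/√M_i (Graham's law weighted by mole fraction), so the effusate composition follows n_i/√M_i.
Mole fraction of NO in the effusate = (n_NO/√M_NO) / (n_NO/√M_NO + n_N₂O/√M_N₂O)
= (4.45/√30.01) / (4.45/√30.01 + 5.00/√44.01) = 0.8123/(0.8123 + 0.7537) = 0.5187.

0.5187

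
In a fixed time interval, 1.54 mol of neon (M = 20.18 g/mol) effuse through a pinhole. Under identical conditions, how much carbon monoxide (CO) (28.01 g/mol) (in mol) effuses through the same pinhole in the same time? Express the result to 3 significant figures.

1.31 mol

Using Graham's law: rate_CO/rate_Ne = √(M_Ne/M_CO) = √(20.18/28.01) = √0.7205 = 0.8488.
So the amount for CO is 1.54 × 0.8488 = 1.31 mol.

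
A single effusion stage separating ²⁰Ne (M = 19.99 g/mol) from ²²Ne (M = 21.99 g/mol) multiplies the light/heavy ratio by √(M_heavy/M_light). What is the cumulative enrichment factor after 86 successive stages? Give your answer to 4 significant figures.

60.36

Overall factor = α^86 with α = √(21.99/19.99), i.e. (21.99/19.99)^(86/2).
= 1.10005^43 = 60.36.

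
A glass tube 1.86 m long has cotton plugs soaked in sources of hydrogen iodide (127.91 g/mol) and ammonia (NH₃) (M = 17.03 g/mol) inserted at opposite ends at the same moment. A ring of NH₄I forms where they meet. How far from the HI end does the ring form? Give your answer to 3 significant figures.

0.497 m

In equal time, each gas travels a distance ∝ its rate ∝ 1/√M, so d_HI/d_NH₃ = √(M_NH₃/M_HI) = √(17.03/127.91) = 0.3649.
With d_HI + d_NH₃ = 1.86 m, d_NH₃ = 1.86/(1 + 0.3649) = 1.363 m.
d_HI = 1.86 − 1.363 = 0.497 m.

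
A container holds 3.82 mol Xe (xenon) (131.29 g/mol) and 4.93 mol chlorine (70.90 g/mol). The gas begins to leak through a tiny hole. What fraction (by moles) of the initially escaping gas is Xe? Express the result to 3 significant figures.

0.363

Rate_i ∝ x_i/√M_i (Graham's law weighted by mole fraction), so the effusate composition follows n_i/√M_i.
So x_Xe in the escaping gas = (n_Xe/√M_Xe) / Σ(n_i/√M_i)
= (3.82/√131.29) / (3.82/√131.29 + 4.93/√70.90) = 0.3334/(0.3334 + 0.5855) = 0.363.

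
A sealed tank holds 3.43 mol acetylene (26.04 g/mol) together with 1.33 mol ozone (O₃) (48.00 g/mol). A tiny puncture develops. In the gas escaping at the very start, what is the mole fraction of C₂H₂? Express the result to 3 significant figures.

0.778

The effusion rate of species i is ∝ p_i/√M_i ∝ n_i/√M_i.
So x_C₂H₂ in the escaping gas = (n_C₂H₂/√M_C₂H₂) / Σ(n_i/√M_i)
= (3.43/√26.04) / (3.43/√26.04 + 1.33/√48.00) = 0.6722/(0.6722 + 0.1920) = 0.778.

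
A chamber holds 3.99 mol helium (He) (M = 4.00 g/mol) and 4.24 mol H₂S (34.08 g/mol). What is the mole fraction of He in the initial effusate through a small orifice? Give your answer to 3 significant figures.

Rate_i ∝ x_i/√M_i (Graham's law weighted by mole fraction), so the effusate composition follows n_i/√M_i.
x_He(eff) = (n_He/√M_He) / (n_He/√M_He + n_H₂S/√M_H₂S)
= (3.99/√4.00) / (3.99/√4.00 + 4.24/√34.08) = 1.995/(1.995 + 0.7263) = 0.733.

0.733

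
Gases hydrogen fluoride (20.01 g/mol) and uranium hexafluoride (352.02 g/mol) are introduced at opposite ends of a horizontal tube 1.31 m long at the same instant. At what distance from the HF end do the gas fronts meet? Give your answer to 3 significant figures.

Graham's law gives d_HF/d_UF₆ = rate_HF/rate_UF₆ = √(M_UF₆/M_HF) = √(352.02/20.01) = 4.194.
With d_HF + d_UF₆ = 1.31 m, d_UF₆ = 1.31/(1 + 4.194) = 0.2522 m.
d_HF = 1.31 − 0.2522 = 1.06 m.

1.06 m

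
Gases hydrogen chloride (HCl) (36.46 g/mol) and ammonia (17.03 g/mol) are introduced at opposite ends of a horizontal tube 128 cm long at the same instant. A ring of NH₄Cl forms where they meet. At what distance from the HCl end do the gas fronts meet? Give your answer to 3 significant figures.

52.0 cm

In equal time, each gas travels a distance ∝ its rate ∝ 1/√M, so d_HCl/d_NH₃ = √(M_NH₃/M_HCl) = √(17.03/36.46) = 0.6834.
With d_HCl + d_NH₃ = 128 cm, d_NH₃ = 128/(1 + 0.6834) = 76.03 cm.
d_HCl = 128 − 76.03 = 52.0 cm.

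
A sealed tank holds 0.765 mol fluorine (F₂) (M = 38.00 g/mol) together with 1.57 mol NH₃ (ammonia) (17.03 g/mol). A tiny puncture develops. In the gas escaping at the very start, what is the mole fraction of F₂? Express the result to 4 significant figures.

Effusion rate of each component ∝ n_i/√M_i (partial pressure × 1/√M).
x_F₂(eff) = (n_F₂/√M_F₂) / (n_F₂/√M_F₂ + n_NH₃/√M_NH₃)
= (0.765/√38.00) / (0.765/√38.00 + 1.57/√17.03) = 0.1241/(0.1241 + 0.3804) = 0.2460.

0.2460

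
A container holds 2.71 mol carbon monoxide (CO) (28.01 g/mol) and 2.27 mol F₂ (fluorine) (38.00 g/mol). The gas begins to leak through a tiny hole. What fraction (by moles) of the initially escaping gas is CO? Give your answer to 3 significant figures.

0.582

Effusion rate of each component ∝ n_i/√M_i (partial pressure × 1/√M).
Mole fraction of CO in the effusate = (n_CO/√M_CO) / (n_CO/√M_CO + n_F₂/√M_F₂)
= (2.71/√28.01) / (2.71/√28.01 + 2.27/√38.00) = 0.5121/(0.5121 + 0.3682) = 0.582.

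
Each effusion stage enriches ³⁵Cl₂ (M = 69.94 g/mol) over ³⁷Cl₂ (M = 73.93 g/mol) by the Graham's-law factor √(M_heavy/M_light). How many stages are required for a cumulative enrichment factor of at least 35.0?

129

With α = √(73.93/69.94) per stage, ln α = ½ ln(1.05705) = 0.02774.
Need α^N ≥ 35.0 ⇒ N ≥ ln(35.0) / ln α = 3.555 / 0.02774 = 128.16.
Minimum whole number of stages: N = 129.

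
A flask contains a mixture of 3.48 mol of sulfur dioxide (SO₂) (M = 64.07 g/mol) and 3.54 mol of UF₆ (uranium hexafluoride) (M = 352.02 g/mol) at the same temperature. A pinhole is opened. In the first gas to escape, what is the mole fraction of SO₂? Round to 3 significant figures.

Rate_i ∝ x_i/√M_i (Graham's law weighted by mole fraction), so the effusate composition follows n_i/√M_i.
Mole fraction of SO₂ in the effusate = (n_SO₂/√M_SO₂) / (n_SO₂/√M_SO₂ + n_UF₆/√M_UF₆)
= (3.48/√64.07) / (3.48/√64.07 + 3.54/√352.02) = 0.4348/(0.4348 + 0.1887) = 0.697.

0.697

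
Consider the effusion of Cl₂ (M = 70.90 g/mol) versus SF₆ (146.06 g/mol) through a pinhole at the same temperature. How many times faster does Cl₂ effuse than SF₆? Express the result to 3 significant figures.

Since effusion rate ∝ 1/√M, rate_Cl₂/rate_SF₆ = √(M_SF₆/M_Cl₂) = √(146.06/70.90) = √2.060 = 1.44.

1.44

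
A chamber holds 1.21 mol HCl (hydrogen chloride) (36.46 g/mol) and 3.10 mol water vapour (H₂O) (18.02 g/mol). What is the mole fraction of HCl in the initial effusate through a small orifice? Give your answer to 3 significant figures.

0.215

Each component's effusion rate ∝ (its partial pressure)·(1/√M) ∝ n_i/√M_i.
Mole fraction of HCl in the effusate = (n_HCl/√M_HCl) / (n_HCl/√M_HCl + n_H₂O/√M_H₂O)
= (1.21/√36.46) / (1.21/√36.46 + 3.10/√18.02) = 0.2004/(0.2004 + 0.7303) = 0.215.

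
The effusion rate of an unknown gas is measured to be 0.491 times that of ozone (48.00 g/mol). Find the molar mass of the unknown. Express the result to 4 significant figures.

199.1 g/mol

By Graham's law, rate_X/rate_O₃ = √(M_O₃/M_X).
0.491 = √(48.00/M_X)
M_X = 48.00 / 0.491² = 48.00 / 0.2411 = 199.1 g/mol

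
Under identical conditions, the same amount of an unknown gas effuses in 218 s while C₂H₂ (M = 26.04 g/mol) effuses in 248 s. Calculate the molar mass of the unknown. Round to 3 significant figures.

20.1 g/mol

Since effusion rate ∝ 1/√M, t_X/t_C₂H₂ = √(M_X/M_C₂H₂).
218/248 = 0.8790 = √(M_X/26.04)
M_X = 26.04 × 0.8790² = 26.04 × 0.7727 = 20.1 g/mol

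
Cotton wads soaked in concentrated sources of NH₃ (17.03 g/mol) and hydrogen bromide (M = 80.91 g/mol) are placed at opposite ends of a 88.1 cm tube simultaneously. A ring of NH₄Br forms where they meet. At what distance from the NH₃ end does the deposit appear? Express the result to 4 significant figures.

In equal time, each gas travels a distance ∝ its rate ∝ 1/√M, so d_NH₃/d_HBr = √(M_HBr/M_NH₃) = √(80.91/17.03) = 2.180.
With d_NH₃ + d_HBr = 88.1 cm, d_HBr = 88.1/(1 + 2.180) = 27.71 cm.
d_NH₃ = 88.1 − 27.71 = 60.39 cm.

60.39 cm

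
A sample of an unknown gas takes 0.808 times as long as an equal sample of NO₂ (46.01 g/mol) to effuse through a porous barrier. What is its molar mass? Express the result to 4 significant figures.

Since effusion rate ∝ 1/√M, t_X/t_NO₂ = √(M_X/M_NO₂).
0.808 = √(M_X/46.01)
M_X = 46.01 × 0.808² = 46.01 × 0.6529 = 30.04 g/mol

30.04 g/mol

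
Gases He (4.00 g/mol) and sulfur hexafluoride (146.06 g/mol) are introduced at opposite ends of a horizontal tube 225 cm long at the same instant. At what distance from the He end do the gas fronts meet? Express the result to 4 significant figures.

193.1 cm

Graham's law gives d_He/d_SF₆ = rate_He/rate_SF₆ = √(M_SF₆/M_He) = √(146.06/4.00) = 6.043.
With d_He + d_SF₆ = 225 cm, d_SF₆ = 225/(1 + 6.043) = 31.95 cm.
d_He = 225 − 31.95 = 193.1 cm.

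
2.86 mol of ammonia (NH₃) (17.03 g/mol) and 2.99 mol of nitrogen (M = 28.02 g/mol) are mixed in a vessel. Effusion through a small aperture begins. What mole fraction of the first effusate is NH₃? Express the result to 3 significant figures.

Rate_i ∝ x_i/√M_i (Graham's law weighted by mole fraction), so the effusate composition follows n_i/√M_i.
x_NH₃(eff) = (n_NH₃/√M_NH₃) / (n_NH₃/√M_NH₃ + n_N₂/√M_N₂)
= (2.86/√17.03) / (2.86/√17.03 + 2.99/√28.02) = 0.6930/(0.6930 + 0.5649) = 0.551.

0.551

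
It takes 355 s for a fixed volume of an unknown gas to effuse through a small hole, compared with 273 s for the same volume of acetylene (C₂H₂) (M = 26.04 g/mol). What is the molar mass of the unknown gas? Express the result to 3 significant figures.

From Graham's law, t_X/t_C₂H₂ = √(M_X/M_C₂H₂).
355/273 = 1.300 = √(M_X/26.04)
M_X = 26.04 × 1.300² = 26.04 × 1.691 = 44.0 g/mol

44.0 g/mol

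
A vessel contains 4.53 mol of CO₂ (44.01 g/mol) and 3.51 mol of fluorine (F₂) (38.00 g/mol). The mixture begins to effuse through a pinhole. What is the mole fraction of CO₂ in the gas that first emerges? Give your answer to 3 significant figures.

The effusion rate of species i is ∝ p_i/√M_i ∝ n_i/√M_i.
Mole fraction of CO₂ in the effusate = (n_CO₂/√M_CO₂) / (n_CO₂/√M_CO₂ + n_F₂/√M_F₂)
= (4.53/√44.01) / (4.53/√44.01 + 3.51/√38.00) = 0.6828/(0.6828 + 0.5694) = 0.545.

0.545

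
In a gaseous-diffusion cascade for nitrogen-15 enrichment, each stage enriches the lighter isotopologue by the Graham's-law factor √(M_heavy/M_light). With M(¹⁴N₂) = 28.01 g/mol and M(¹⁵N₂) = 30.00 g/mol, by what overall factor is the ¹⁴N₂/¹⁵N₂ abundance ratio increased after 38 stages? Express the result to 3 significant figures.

3.68

After 38 stages the ratio has grown by (√(30.00/28.01))^38 = (30.00/28.01)^(38/2).
= 1.07105^19 = 3.68.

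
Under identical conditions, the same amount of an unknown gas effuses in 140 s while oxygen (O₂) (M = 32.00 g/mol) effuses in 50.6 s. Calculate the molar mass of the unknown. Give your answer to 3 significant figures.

Using Graham's law: t_X/t_O₂ = √(M_X/M_O₂).
140/50.6 = 2.767 = √(M_X/32.00)
M_X = 32.00 × 2.767² = 32.00 × 7.655 = 245 g/mol

245 g/mol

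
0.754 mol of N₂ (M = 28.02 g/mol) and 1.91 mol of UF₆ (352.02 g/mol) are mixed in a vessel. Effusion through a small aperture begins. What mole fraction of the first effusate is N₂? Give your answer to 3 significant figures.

0.583

Rate_i ∝ x_i/√M_i (Graham's law weighted by mole fraction), so the effusate composition follows n_i/√M_i.
Mole fraction of N₂ in the effusate = (n_N₂/√M_N₂) / (n_N₂/√M_N₂ + n_UF₆/√M_UF₆)
= (0.754/√28.02) / (0.754/√28.02 + 1.91/√352.02) = 0.1424/(0.1424 + 0.1018) = 0.583.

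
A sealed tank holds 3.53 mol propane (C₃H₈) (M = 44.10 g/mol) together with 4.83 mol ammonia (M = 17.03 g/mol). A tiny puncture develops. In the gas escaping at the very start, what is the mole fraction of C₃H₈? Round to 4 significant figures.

Each component's effusion rate ∝ (its partial pressure)·(1/√M) ∝ n_i/√M_i.
Mole fraction of C₃H₈ in the effusate = (n_C₃H₈/√M_C₃H₈) / (n_C₃H₈/√M_C₃H₈ + n_NH₃/√M_NH₃)
= (3.53/√44.10) / (3.53/√44.10 + 4.83/√17.03) = 0.5316/(0.5316 + 1.170) = 0.3123.

0.3123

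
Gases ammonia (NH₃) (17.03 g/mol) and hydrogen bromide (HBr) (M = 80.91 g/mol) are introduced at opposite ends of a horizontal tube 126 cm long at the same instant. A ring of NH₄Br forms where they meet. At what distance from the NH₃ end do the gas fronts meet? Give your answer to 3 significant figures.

86.4 cm

In equal time, each gas travels a distance ∝ its rate ∝ 1/√M, so d_NH₃/d_HBr = √(M_HBr/M_NH₃) = √(80.91/17.03) = 2.180.
With d_NH₃ + d_HBr = 126 cm, d_HBr = 126/(1 + 2.180) = 39.63 cm.
d_NH₃ = 126 − 39.63 = 86.4 cm.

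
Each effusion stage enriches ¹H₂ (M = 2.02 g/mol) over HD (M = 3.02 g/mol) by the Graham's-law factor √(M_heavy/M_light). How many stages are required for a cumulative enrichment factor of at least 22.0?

16

Per stage α = (3.02/2.02)^(1/2) = 1.49505^0.5, giving ln α = 0.2011.
Need α^N ≥ 22.0 ⇒ N ≥ ln(22.0) / ln α = 3.091 / 0.2011 = 15.37.
Minimum whole number of stages: N = 16.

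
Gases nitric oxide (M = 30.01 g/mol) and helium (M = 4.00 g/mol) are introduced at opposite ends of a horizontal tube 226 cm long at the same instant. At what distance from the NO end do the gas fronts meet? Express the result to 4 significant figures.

Graham's law gives d_NO/d_He = rate_NO/rate_He = √(M_He/M_NO) = √(4.00/30.01) = 0.3651.
With d_NO + d_He = 226 cm, d_He = 226/(1 + 0.3651) = 165.6 cm.
d_NO = 226 − 165.6 = 60.44 cm.

60.44 cm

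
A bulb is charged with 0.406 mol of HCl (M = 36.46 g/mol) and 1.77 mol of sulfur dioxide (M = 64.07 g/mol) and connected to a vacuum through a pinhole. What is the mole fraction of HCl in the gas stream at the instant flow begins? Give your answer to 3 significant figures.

0.233

Each component's effusion rate ∝ (its partial pressure)·(1/√M) ∝ n_i/√M_i.
x_HCl(eff) = (n_HCl/√M_HCl) / (n_HCl/√M_HCl + n_SO₂/√M_SO₂)
= (0.406/√36.46) / (0.406/√36.46 + 1.77/√64.07) = 0.06724/(0.06724 + 0.2211) = 0.233.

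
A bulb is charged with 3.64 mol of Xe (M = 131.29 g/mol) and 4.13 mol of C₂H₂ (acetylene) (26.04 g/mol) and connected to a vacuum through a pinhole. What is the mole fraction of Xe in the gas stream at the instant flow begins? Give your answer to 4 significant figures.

The effusion rate of species i is ∝ p_i/√M_i ∝ n_i/√M_i.
x_Xe(eff) = (n_Xe/√M_Xe) / (n_Xe/√M_Xe + n_C₂H₂/√M_C₂H₂)
= (3.64/√131.29) / (3.64/√131.29 + 4.13/√26.04) = 0.3177/(0.3177 + 0.8093) = 0.2819.

0.2819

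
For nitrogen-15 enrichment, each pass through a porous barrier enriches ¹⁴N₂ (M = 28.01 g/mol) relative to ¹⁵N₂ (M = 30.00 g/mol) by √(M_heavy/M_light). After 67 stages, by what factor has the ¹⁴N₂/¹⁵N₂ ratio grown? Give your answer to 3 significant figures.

The single-stage factor is √(M_heavy/M_light), so 67 stages give [√(30.00/28.01)]^67 = (30.00/28.01)^(67/2).
= 1.07105^(67/2) = 9.97.

9.97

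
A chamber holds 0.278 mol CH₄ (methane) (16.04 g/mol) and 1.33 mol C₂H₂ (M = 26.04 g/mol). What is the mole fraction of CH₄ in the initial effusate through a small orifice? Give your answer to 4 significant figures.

0.2103

Each component's effusion rate ∝ (its partial pressure)·(1/√M) ∝ n_i/√M_i.
Mole fraction of CH₄ in the effusate = (n_CH₄/√M_CH₄) / (n_CH₄/√M_CH₄ + n_C₂H₂/√M_C₂H₂)
= (0.278/√16.04) / (0.278/√16.04 + 1.33/√26.04) = 0.06941/(0.06941 + 0.2606) = 0.2103.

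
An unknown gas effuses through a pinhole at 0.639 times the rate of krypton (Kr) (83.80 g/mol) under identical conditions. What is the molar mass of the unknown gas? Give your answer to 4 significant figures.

Using Graham's law: rate_X/rate_Kr = √(M_Kr/M_X).
0.639 = √(83.80/M_X)
M_X = 83.80 / 0.639² = 83.80 / 0.4083 = 205.2 g/mol

205.2 g/mol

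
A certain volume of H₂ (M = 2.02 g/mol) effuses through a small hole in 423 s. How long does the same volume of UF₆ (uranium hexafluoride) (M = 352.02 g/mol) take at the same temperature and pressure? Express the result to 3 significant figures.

5580 s

From Graham's law, t_UF₆/t_H₂ = √(M_UF₆/M_H₂) = √(352.02/2.02) = √174.3 = 13.20.
So the time for UF₆ is 423 × 13.20 = 5580 s.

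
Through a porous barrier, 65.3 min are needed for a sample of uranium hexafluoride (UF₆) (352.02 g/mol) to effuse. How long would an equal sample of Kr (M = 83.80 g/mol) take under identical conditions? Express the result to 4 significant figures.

31.86 min

Using Graham's law: t_Kr/t_UF₆ = √(M_Kr/M_UF₆) = √(83.80/352.02) = √0.2381 = 0.4879.
So the time for Kr is 65.3 × 0.4879 = 31.86 min.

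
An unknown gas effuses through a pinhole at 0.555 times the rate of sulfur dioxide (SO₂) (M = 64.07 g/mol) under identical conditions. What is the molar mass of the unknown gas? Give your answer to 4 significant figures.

208.0 g/mol

By Graham's law, rate_X/rate_SO₂ = √(M_SO₂/M_X).
0.555 = √(64.07/M_X)
M_X = 64.07 / 0.555² = 64.07 / 0.3080 = 208.0 g/mol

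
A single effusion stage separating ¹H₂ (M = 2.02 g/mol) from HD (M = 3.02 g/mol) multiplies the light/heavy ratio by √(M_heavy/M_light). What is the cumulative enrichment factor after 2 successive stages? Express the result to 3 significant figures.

The single-stage factor is √(M_heavy/M_light), so 2 stages give [√(3.02/2.02)]^2 = (3.02/2.02)^(2/2).
= 1.49505^1 = 1.50.

1.50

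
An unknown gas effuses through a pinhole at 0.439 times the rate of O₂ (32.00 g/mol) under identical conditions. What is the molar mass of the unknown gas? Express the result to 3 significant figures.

By Graham's law, rate_X/rate_O₂ = √(M_O₂/M_X).
0.439 = √(32.00/M_X)
M_X = 32.00 / 0.439² = 32.00 / 0.1927 = 166 g/mol

166 g/mol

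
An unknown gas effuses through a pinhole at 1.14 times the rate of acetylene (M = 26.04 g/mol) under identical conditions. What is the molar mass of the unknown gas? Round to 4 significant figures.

Since effusion rate ∝ 1/√M, rate_X/rate_C₂H₂ = √(M_C₂H₂/M_X).
1.14 = √(26.04/M_X)
M_X = 26.04 / 1.14² = 26.04 / 1.300 = 20.04 g/mol

20.04 g/mol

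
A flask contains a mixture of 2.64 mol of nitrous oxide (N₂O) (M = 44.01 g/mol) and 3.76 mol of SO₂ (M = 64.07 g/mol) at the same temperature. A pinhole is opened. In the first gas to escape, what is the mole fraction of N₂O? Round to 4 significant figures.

0.4586

Each component's effusion rate ∝ (its partial pressure)·(1/√M) ∝ n_i/√M_i.
So x_N₂O in the escaping gas = (n_N₂O/√M_N₂O) / Σ(n_i/√M_i)
= (2.64/√44.01) / (2.64/√44.01 + 3.76/√64.07) = 0.3979/(0.3979 + 0.4697) = 0.4586.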